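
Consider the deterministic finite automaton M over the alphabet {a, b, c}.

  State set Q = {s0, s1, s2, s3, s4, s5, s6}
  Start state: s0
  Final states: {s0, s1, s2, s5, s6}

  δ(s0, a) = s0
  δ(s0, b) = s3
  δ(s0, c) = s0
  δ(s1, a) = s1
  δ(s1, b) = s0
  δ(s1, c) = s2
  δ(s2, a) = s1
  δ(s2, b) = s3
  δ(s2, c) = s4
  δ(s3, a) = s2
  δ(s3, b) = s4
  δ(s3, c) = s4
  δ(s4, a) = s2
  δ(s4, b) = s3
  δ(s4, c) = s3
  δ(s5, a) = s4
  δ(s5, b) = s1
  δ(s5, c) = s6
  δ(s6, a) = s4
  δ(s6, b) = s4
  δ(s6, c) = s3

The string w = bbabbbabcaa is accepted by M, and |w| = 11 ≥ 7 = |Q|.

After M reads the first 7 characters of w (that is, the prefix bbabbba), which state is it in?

s2

Run of M on the first 7 characters of w = b b a b b b a:
  step 0: s0  (start)
  step 1: s3  (read b: s0→s3)
  step 2: s4  (read b: s3→s4)
  step 3: s2  (read a: s4→s2)
  step 4: s3  (read b: s2→s3)
  step 5: s4  (read b: s3→s4)
  step 6: s3  (read b: s4→s3)
  step 7: s2  (read a: s3→s2)

After reading 7 characters, M is in state s2.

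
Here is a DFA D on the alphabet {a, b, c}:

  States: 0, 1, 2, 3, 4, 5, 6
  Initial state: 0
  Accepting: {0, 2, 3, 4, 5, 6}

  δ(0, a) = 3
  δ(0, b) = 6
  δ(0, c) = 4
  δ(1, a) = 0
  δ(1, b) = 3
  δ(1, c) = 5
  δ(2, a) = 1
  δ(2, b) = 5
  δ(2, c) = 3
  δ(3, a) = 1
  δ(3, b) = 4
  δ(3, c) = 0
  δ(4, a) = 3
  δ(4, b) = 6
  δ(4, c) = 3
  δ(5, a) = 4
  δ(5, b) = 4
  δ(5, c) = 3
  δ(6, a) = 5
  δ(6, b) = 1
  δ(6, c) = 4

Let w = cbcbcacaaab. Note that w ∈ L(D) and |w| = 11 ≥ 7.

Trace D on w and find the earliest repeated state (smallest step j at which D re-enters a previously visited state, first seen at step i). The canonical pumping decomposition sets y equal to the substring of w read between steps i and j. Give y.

bc

Run of D on w = c b c b c a c a a a b:
  step 0: 0  (start)
  step 1: 4  (read c: 0→4)
  step 2: 6  (read b: 4→6)
  step 3: 4  (read c: 6→4)   ← first repeat (4 seen earlier)
  step 4: 6  (read b: 4→6)
  step 5: 4  (read c: 6→4)
  step 6: 3  (read a: 4→3)
  step 7: 0  (read c: 3→0)
  step 8: 3  (read a: 0→3)
  step 9: 1  (read a: 3→1)
  step 10: 0  (read a: 1→0)
  step 11: 6  (read b: 0→6)

So i = 1, j = 3, giving x = w[0:1] = c, y = w[1:3] = bc, z = w[3:11] = bcacaaab.
Check: |xy| = 3 ≤ 7 and |y| = 2 ≥ 1. Reading y takes D from 4 back to 4, so every xyⁱz is accepted.
With |Q| = 7, pigeonhole forces a state repeat no later than step 7; the substring read between the first and second visits to that state can be pumped.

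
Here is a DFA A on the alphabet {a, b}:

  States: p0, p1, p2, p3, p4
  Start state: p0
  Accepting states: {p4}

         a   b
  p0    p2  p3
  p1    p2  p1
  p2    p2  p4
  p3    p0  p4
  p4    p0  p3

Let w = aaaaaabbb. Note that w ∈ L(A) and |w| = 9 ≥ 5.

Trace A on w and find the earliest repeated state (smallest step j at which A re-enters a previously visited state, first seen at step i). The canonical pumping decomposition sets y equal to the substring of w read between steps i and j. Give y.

a

State sequence: p0 -a-> p2 -a-> p2 -a-> p2 -a-> p2 -a-> p2 -a-> p2 -b-> p4 -b-> p3 -b-> p4
First repeat at step 2: p2 was already visited.

So i = 1, j = 2, giving x = w[0:1] = a, y = w[1:2] = a, z = w[2:9] = aaaabbb.
Check: |xy| = 2 ≤ 5 and |y| = 1 ≥ 1. Reading y takes A from p2 back to p2, so every xyⁱz is accepted.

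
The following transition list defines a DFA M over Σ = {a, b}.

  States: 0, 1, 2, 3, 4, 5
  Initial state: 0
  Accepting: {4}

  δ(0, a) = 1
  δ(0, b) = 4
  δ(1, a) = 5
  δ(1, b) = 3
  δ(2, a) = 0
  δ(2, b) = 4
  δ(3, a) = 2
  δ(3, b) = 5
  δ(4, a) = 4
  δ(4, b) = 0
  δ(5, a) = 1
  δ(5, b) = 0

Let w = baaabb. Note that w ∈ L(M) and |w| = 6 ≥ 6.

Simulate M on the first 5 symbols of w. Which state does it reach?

Run of M on the first 5 characters of w = b a a a b:
  step 0: 0  (start)
  step 1: 4  (read b: 0→4)
  step 2: 4  (read a: 4→4)
  step 3: 4  (read a: 4→4)
  step 4: 4  (read a: 4→4)
  step 5: 0  (read b: 4→0)

After reading 5 characters, M is in state 0.
(This kind of state-tracing is the core of the pumping-lemma construction: with 6 states, pigeonhole forces a repeat within the first 6 steps.)

0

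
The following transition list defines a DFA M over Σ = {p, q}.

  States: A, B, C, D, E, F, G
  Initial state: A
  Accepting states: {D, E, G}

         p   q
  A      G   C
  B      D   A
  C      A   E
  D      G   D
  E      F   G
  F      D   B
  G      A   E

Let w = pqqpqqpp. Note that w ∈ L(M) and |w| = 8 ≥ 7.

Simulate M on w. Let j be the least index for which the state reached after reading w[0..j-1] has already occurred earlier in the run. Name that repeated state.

State sequence: A -p-> G -q-> E -q-> G -p-> A -q-> C -q-> E -p-> F -p-> D
First repeat at step 3: G was already visited.

The earliest repeat is at step j = 3: M is in G, which it already visited at step i = 1.

G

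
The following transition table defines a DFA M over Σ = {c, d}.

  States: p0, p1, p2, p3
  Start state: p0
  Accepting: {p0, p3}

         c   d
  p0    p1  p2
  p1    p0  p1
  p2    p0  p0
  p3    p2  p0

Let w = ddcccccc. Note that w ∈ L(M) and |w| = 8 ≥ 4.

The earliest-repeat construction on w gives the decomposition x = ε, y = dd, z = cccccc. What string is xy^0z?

xy⁰z = xz = ε·cccccc = cccccc.
Reading y = dd takes M from p0 back to p0, so after x the machine is still in p0, and z then leads to the accepting state p0. Hence cccccc ∈ L(M).

cccccc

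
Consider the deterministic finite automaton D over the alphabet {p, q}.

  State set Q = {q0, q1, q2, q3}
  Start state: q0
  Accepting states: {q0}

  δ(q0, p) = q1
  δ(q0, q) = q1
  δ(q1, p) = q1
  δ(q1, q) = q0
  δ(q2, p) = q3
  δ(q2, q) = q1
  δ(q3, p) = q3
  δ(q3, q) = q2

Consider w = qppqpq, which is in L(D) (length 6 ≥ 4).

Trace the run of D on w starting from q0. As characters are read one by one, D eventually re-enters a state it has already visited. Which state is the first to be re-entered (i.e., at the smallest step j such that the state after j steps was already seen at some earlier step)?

q1

Run of D on w = q p p q p q:
  step 0: q0  (start)
  step 1: q1  (read q: q0→q1)
  step 2: q1  (read p: q1→q1)   ← first repeat (q1 seen earlier)
  step 3: q1  (read p: q1→q1)
  step 4: q0  (read q: q1→q0)
  step 5: q1  (read p: q0→q1)
  step 6: q0  (read q: q1→q0)

The earliest repeat is at step j = 2: D is in q1, which it already visited at step i = 1.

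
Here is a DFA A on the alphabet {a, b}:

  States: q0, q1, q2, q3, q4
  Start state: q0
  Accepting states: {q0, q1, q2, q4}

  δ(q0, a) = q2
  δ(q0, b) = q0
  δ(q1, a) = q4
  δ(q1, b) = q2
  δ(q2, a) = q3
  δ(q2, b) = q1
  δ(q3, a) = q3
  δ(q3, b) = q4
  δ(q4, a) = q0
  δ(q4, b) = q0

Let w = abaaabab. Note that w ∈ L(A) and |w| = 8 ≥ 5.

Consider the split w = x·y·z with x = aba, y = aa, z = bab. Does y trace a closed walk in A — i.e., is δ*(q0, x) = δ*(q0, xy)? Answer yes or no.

State sequence: q0 -a-> q2 -b-> q1 -a-> q4 -a-> q0 -a-> q2

After x (step 3): q4. After xy (step 5): q2.
They differ (q4 ≠ q2), so y is not a cycle from the state after x; this split is not the one the pumping-lemma construction produces, and pumping y need not keep the string in L(A).

no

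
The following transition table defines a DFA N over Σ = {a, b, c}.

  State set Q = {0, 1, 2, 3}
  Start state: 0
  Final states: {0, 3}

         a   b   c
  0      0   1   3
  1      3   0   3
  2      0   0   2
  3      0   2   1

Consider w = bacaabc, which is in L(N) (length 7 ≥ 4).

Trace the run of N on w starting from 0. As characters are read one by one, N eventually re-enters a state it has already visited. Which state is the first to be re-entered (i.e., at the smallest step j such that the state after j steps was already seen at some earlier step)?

1

State sequence: 0 -b-> 1 -a-> 3 -c-> 1 -a-> 3 -a-> 0 -b-> 1 -c-> 3
First repeat at step 3: 1 was already visited.

The earliest repeat is at step j = 3: N is in 1, which it already visited at step i = 1.
Pumping length from the standard proof: p = 4 (the number of states). The repeated state found above gives |xy| = j ≤ 4 and |y| = j − i ≥ 1.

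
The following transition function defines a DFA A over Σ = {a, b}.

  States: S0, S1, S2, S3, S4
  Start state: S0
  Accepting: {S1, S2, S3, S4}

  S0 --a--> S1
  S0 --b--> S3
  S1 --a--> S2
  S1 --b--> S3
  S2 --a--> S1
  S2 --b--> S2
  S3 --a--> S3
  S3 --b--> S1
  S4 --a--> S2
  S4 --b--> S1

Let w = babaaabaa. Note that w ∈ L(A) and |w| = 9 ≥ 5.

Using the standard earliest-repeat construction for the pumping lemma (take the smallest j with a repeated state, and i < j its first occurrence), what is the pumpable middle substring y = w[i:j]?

State sequence: S0 -b-> S3 -a-> S3 -b-> S1 -a-> S2 -a-> S1 -a-> S2 -b-> S2 -a-> S1 -a-> S2
First repeat at step 2: S3 was already visited.

So i = 1, j = 2, giving x = w[0:1] = b, y = w[1:2] = a, z = w[2:9] = baaabaa.
Check: |xy| = 2 ≤ 5 and |y| = 1 ≥ 1. Reading y takes A from S3 back to S3, so every xyⁱz is accepted.
Since A has 5 states, any run of length ≥ 5 visits 5+1 states, so by pigeonhole some state repeats within the first 5 steps — that repeat gives the pumpable loop.

a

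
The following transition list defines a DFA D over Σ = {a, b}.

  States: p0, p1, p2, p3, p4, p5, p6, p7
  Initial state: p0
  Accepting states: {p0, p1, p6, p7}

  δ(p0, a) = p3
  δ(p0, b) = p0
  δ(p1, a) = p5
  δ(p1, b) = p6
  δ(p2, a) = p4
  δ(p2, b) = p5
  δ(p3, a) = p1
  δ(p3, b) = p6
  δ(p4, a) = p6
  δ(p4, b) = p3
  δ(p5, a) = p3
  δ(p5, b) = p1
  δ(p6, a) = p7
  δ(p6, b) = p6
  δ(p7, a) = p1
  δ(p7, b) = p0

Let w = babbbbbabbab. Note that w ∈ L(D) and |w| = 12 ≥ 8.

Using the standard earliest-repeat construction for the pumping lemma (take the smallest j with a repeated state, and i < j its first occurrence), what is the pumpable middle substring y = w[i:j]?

State sequence: p0 -b-> p0 -a-> p3 -b-> p6 -b-> p6 -b-> p6 -b-> p6 -b-> p6 -a-> p7 -b-> p0 -b-> p0 -a-> p3 -b-> p6
First repeat at step 1: p0 was already visited.

So i = 0, j = 1, giving x = w[0:0] = ε, y = w[0:1] = b, z = w[1:12] = abbbbbabbab.
Check: |xy| = 1 ≤ 8 and |y| = 1 ≥ 1. Reading y takes D from p0 back to p0, so every xyⁱz is accepted.
Since D has 8 states, any run of length ≥ 8 visits 8+1 states, so by pigeonhole some state repeats within the first 8 steps — that repeat gives the pumpable loop.

b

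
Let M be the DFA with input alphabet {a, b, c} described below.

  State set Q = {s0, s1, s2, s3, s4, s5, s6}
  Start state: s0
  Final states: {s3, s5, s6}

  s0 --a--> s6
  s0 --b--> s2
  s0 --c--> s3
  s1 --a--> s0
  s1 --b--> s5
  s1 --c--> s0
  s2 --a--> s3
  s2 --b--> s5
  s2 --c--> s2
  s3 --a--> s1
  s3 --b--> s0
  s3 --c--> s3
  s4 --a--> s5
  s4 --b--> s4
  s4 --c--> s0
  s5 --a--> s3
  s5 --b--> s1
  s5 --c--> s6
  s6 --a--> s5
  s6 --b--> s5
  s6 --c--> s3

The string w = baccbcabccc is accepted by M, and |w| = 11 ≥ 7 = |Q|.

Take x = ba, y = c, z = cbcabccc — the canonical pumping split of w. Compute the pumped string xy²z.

bacccbcabccc

xy^2z = ba·c·c·cbcabccc = bacccbcabccc.
Reading y = c takes M from s3 back to s3, so after x·y·y the machine is still in s3, and z then leads to the accepting state s3. Hence bacccbcabccc ∈ L(M).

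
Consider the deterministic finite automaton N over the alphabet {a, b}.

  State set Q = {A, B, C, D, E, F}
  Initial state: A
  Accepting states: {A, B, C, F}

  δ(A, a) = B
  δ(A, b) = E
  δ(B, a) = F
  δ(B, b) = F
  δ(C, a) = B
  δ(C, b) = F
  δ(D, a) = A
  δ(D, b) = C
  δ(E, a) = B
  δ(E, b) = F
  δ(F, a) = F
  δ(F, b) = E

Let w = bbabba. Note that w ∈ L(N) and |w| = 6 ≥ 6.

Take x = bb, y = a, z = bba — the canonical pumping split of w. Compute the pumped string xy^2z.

xy^2z = bb·a·a·bba = bbaabba.
Reading y = a takes N from F back to F, so after x·y·y the machine is still in F, and z then leads to the accepting state F. Hence bbaabba ∈ L(N).

bbaabba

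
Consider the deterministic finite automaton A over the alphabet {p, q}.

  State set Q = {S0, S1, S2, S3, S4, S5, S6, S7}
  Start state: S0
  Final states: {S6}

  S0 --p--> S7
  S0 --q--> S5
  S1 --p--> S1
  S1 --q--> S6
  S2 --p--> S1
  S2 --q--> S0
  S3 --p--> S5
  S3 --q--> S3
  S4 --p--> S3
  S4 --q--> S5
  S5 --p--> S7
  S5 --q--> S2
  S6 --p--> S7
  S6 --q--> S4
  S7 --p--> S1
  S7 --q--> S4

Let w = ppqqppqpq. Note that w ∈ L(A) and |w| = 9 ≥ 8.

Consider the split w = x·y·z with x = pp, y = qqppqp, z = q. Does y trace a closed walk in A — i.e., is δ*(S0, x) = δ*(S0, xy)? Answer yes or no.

yes

State sequence: S0 -p-> S7 -p-> S1 -q-> S6 -q-> S4 -p-> S3 -p-> S5 -q-> S2 -p-> S1

After x (step 2): S1. After xy (step 8): S1.
They match, so y = qqppqp drives A around a cycle from S1 back to itself; pumping y any number of times keeps A in S1 before reading z, and xyⁱz ∈ L(A) for every i ≥ 0.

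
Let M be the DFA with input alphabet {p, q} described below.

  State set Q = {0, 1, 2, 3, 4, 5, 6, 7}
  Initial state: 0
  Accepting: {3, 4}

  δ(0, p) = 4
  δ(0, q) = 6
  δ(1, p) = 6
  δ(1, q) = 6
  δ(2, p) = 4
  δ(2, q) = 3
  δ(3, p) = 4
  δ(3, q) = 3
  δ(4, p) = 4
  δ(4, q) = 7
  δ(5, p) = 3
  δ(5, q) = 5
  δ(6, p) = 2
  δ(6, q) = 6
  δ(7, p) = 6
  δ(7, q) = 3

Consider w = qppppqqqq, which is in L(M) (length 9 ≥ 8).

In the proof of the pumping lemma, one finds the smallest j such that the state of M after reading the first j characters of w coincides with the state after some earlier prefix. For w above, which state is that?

4

State sequence: 0 -q-> 6 -p-> 2 -p-> 4 -p-> 4 -p-> 4 -q-> 7 -q-> 3 -q-> 3 -q-> 3
First repeat at step 4: 4 was already visited.

The earliest repeat is at step j = 4: M is in 4, which it already visited at step i = 3.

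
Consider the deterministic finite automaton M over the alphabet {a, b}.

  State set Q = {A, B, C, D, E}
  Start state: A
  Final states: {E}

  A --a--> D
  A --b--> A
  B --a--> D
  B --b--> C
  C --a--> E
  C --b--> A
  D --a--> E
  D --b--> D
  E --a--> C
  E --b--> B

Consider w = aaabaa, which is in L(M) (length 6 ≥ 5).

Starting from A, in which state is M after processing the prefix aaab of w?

State sequence: A -a-> D -a-> E -a-> C -b-> A

After reading 4 characters, M is in state A.
(This kind of state-tracing is the core of the pumping-lemma construction: with 5 states, pigeonhole forces a repeat within the first 5 steps.)

A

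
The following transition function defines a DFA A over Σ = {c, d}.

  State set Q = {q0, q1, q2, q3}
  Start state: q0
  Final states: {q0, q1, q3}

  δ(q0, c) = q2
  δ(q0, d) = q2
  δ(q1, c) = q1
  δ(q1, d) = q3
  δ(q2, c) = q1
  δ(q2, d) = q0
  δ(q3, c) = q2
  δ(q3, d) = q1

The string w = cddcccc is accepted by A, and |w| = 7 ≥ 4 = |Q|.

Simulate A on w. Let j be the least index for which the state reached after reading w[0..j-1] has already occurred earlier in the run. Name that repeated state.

State sequence: q0 -c-> q2 -d-> q0 -d-> q2 -c-> q1 -c-> q1 -c-> q1 -c-> q1
First repeat at step 2: q0 was already visited.

The earliest repeat is at step j = 2: A is in q0, which it already visited at step i = 0.

q0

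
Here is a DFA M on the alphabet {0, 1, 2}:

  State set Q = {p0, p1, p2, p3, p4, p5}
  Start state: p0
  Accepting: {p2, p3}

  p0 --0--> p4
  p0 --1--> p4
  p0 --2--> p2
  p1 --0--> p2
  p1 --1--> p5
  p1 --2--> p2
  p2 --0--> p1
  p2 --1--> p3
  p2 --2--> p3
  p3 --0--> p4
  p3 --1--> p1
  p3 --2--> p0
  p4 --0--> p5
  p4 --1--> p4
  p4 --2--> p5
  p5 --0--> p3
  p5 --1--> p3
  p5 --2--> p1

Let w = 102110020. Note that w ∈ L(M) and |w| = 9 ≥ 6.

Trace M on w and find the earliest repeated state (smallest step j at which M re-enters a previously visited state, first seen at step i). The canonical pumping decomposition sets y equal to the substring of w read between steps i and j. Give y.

21

Run of M on w = 1 0 2 1 1 0 0 2 0:
  step 0: p0  (start)
  step 1: p4  (read 1: p0→p4)
  step 2: p5  (read 0: p4→p5)
  step 3: p1  (read 2: p5→p1)
  step 4: p5  (read 1: p1→p5)   ← first repeat (p5 seen earlier)
  step 5: p3  (read 1: p5→p3)
  step 6: p4  (read 0: p3→p4)
  step 7: p5  (read 0: p4→p5)
  step 8: p1  (read 2: p5→p1)
  step 9: p2  (read 0: p1→p2)

So i = 2, j = 4, giving x = w[0:2] = 10, y = w[2:4] = 21, z = w[4:9] = 10020.
Check: |xy| = 4 ≤ 6 and |y| = 2 ≥ 1. Reading y takes M from p5 back to p5, so every xyⁱz is accepted.
The DFA has 6 states, so the proof of the pumping lemma guarantees a repeated state among the first 6+1 visited; the segment between the two visits is the pumpable y.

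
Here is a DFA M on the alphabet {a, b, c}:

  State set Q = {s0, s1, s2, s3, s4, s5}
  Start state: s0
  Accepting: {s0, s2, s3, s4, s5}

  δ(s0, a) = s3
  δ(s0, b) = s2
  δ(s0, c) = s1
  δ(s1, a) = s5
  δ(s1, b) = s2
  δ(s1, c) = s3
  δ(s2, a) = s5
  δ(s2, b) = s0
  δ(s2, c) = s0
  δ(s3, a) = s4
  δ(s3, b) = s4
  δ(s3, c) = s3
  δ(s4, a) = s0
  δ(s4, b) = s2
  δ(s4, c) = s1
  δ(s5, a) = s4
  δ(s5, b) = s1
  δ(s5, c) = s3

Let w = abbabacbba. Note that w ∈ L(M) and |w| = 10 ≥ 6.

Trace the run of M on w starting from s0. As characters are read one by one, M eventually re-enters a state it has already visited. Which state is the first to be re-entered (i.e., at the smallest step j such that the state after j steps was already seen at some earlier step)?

s5

State sequence: s0 -a-> s3 -b-> s4 -b-> s2 -a-> s5 -b-> s1 -a-> s5 -c-> s3 -b-> s4 -b-> s2 -a-> s5
First repeat at step 6: s5 was already visited.

The earliest repeat is at step j = 6: M is in s5, which it already visited at step i = 4.
Since M has 6 states, any run of length ≥ 6 visits 6+1 states, so by pigeonhole some state repeats within the first 6 steps — that repeat gives the pumpable loop.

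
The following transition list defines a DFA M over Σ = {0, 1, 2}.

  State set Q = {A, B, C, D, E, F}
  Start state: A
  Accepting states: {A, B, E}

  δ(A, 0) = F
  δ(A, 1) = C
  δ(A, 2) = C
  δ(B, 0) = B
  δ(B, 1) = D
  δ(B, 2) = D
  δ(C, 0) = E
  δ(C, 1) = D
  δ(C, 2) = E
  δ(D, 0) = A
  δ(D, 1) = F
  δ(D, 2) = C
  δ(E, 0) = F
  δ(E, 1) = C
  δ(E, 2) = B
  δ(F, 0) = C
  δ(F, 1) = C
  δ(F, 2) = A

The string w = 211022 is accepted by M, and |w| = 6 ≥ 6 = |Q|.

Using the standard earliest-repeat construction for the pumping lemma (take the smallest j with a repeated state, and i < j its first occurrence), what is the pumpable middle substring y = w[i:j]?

110

State sequence: A -2-> C -1-> D -1-> F -0-> C -2-> E -2-> B
First repeat at step 4: C was already visited.

So i = 1, j = 4, giving x = w[0:1] = 2, y = w[1:4] = 110, z = w[4:6] = 22.
Check: |xy| = 4 ≤ 6 and |y| = 3 ≥ 1. Reading y takes M from C back to C, so every xyⁱz is accepted.
With |Q| = 6, pigeonhole forces a state repeat no later than step 6; the substring read between the first and second visits to that state can be pumped.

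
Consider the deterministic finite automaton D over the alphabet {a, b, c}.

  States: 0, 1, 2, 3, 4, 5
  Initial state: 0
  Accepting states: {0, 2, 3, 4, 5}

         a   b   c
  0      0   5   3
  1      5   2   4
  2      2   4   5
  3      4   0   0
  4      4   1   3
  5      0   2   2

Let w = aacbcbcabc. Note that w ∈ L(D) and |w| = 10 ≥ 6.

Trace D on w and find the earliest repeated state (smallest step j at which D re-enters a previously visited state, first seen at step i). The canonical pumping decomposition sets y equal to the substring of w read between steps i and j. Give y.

a

Run of D on w = a a c b c b c a b c:
  step 0: 0  (start)
  step 1: 0  (read a: 0→0)   ← first repeat (0 seen earlier)
  step 2: 0  (read a: 0→0)
  step 3: 3  (read c: 0→3)
  step 4: 0  (read b: 3→0)
  step 5: 3  (read c: 0→3)
  step 6: 0  (read b: 3→0)
  step 7: 3  (read c: 0→3)
  step 8: 4  (read a: 3→4)
  step 9: 1  (read b: 4→1)
  step 10: 4  (read c: 1→4)

So i = 0, j = 1, giving x = w[0:0] = ε, y = w[0:1] = a, z = w[1:10] = acbcbcabc.
Check: |xy| = 1 ≤ 6 and |y| = 1 ≥ 1. Reading y takes D from 0 back to 0, so every xyⁱz is accepted.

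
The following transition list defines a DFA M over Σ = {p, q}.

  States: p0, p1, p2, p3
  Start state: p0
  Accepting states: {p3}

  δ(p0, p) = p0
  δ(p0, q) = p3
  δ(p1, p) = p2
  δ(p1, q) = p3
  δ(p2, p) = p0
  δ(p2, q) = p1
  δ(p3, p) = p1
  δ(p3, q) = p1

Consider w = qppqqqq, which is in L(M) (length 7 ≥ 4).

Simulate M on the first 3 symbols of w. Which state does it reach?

State sequence: p0 -q-> p3 -p-> p1 -p-> p2

After reading 3 characters, M is in state p2.
(This kind of state-tracing is the core of the pumping-lemma construction: with 4 states, pigeonhole forces a repeat within the first 4 steps.)

p2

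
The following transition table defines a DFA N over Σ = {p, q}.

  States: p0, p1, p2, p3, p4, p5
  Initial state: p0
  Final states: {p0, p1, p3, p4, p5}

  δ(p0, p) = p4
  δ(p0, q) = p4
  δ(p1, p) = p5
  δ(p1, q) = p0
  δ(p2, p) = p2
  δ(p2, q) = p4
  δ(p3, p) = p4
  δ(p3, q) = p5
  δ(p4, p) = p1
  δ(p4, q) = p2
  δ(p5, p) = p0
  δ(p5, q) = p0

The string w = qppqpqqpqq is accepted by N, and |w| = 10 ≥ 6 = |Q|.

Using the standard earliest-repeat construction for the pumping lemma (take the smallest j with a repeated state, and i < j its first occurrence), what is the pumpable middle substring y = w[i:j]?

qppq

Run of N on w = q p p q p q q p q q:
  step 0: p0  (start)
  step 1: p4  (read q: p0→p4)
  step 2: p1  (read p: p4→p1)
  step 3: p5  (read p: p1→p5)
  step 4: p0  (read q: p5→p0)   ← first repeat (p0 seen earlier)
  step 5: p4  (read p: p0→p4)
  step 6: p2  (read q: p4→p2)
  step 7: p4  (read q: p2→p4)
  step 8: p1  (read p: p4→p1)
  step 9: p0  (read q: p1→p0)
  step 10: p4  (read q: p0→p4)

So i = 0, j = 4, giving x = w[0:0] = ε, y = w[0:4] = qppq, z = w[4:10] = pqqpqq.
Check: |xy| = 4 ≤ 6 and |y| = 4 ≥ 1. Reading y takes N from p0 back to p0, so every xyⁱz is accepted.
Pumping length from the standard proof: p = 6 (the number of states). The repeated state found above gives |xy| = j ≤ 6 and |y| = j − i ≥ 1.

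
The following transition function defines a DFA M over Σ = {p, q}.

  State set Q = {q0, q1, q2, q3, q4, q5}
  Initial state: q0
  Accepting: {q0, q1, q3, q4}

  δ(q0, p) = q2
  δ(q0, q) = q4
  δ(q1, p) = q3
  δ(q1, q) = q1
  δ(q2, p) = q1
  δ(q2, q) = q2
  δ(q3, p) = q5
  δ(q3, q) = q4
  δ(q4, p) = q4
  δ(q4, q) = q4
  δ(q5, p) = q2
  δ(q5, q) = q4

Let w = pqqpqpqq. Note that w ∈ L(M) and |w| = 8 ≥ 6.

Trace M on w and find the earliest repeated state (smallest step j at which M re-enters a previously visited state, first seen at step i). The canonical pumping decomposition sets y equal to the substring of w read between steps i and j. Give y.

q

Run of M on w = p q q p q p q q:
  step 0: q0  (start)
  step 1: q2  (read p: q0→q2)
  step 2: q2  (read q: q2→q2)   ← first repeat (q2 seen earlier)
  step 3: q2  (read q: q2→q2)
  step 4: q1  (read p: q2→q1)
  step 5: q1  (read q: q1→q1)
  step 6: q3  (read p: q1→q3)
  step 7: q4  (read q: q3→q4)
  step 8: q4  (read q: q4→q4)

So i = 1, j = 2, giving x = w[0:1] = p, y = w[1:2] = q, z = w[2:8] = qpqpqq.
Check: |xy| = 2 ≤ 6 and |y| = 1 ≥ 1. Reading y takes M from q2 back to q2, so every xyⁱz is accepted.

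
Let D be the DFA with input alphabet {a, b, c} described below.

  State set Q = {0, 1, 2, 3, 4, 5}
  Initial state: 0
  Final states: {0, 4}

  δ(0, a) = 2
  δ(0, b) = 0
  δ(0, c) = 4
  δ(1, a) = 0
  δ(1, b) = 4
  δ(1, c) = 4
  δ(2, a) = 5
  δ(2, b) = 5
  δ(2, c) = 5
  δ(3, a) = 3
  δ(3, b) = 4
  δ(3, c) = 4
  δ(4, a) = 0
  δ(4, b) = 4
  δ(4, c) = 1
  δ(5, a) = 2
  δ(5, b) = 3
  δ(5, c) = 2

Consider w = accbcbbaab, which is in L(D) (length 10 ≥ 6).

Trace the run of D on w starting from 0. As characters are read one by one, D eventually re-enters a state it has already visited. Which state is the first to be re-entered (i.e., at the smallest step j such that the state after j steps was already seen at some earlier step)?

2

Run of D on w = a c c b c b b a a b:
  step 0: 0  (start)
  step 1: 2  (read a: 0→2)
  step 2: 5  (read c: 2→5)
  step 3: 2  (read c: 5→2)   ← first repeat (2 seen earlier)
  step 4: 5  (read b: 2→5)
  step 5: 2  (read c: 5→2)
  step 6: 5  (read b: 2→5)
  step 7: 3  (read b: 5→3)
  step 8: 3  (read a: 3→3)
  step 9: 3  (read a: 3→3)
  step 10: 4  (read b: 3→4)

The earliest repeat is at step j = 3: D is in 2, which it already visited at step i = 1.
With |Q| = 6, pigeonhole forces a state repeat no later than step 6; the substring read between the first and second visits to that state can be pumped.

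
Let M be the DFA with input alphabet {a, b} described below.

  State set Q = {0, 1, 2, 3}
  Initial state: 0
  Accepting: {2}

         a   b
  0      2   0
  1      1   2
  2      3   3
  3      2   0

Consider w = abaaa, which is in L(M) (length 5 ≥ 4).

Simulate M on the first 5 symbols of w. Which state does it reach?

2

Run of M on the first 5 characters of w = a b a a a:
  step 0: 0  (start)
  step 1: 2  (read a: 0→2)
  step 2: 3  (read b: 2→3)
  step 3: 2  (read a: 3→2)
  step 4: 3  (read a: 2→3)
  step 5: 2  (read a: 3→2)

After reading 5 characters, M is in state 2.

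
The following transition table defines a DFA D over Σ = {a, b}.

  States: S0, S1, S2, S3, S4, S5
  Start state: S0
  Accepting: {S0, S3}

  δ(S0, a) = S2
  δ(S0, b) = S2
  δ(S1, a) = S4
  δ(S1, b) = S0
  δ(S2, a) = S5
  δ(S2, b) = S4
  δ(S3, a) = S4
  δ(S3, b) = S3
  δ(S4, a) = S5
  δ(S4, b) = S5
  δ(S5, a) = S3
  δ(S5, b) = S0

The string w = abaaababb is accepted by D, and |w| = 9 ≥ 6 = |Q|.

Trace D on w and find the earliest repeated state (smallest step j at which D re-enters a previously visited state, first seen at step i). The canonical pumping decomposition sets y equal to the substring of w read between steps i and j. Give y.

aaa

Run of D on w = a b a a a b a b b:
  step 0: S0  (start)
  step 1: S2  (read a: S0→S2)
  step 2: S4  (read b: S2→S4)
  step 3: S5  (read a: S4→S5)
  step 4: S3  (read a: S5→S3)
  step 5: S4  (read a: S3→S4)   ← first repeat (S4 seen earlier)
  step 6: S5  (read b: S4→S5)
  step 7: S3  (read a: S5→S3)
  step 8: S3  (read b: S3→S3)
  step 9: S3  (read b: S3→S3)

So i = 2, j = 5, giving x = w[0:2] = ab, y = w[2:5] = aaa, z = w[5:9] = babb.
Check: |xy| = 5 ≤ 6 and |y| = 3 ≥ 1. Reading y takes D from S4 back to S4, so every xyⁱz is accepted.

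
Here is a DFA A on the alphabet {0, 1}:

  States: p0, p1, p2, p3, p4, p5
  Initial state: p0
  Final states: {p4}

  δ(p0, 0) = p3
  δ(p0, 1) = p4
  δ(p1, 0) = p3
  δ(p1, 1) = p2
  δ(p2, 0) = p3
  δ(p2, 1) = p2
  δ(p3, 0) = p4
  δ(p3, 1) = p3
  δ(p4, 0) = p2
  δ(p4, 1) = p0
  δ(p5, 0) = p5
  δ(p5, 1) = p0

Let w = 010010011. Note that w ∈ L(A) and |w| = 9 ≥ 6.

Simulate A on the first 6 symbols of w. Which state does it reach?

p3

Run of A on the first 6 characters of w = 0 1 0 0 1 0:
  step 0: p0  (start)
  step 1: p3  (read 0: p0→p3)
  step 2: p3  (read 1: p3→p3)
  step 3: p4  (read 0: p3→p4)
  step 4: p2  (read 0: p4→p2)
  step 5: p2  (read 1: p2→p2)
  step 6: p3  (read 0: p2→p3)

After reading 6 characters, A is in state p3.
(This kind of state-tracing is the core of the pumping-lemma construction: with 6 states, pigeonhole forces a repeat within the first 6 steps.)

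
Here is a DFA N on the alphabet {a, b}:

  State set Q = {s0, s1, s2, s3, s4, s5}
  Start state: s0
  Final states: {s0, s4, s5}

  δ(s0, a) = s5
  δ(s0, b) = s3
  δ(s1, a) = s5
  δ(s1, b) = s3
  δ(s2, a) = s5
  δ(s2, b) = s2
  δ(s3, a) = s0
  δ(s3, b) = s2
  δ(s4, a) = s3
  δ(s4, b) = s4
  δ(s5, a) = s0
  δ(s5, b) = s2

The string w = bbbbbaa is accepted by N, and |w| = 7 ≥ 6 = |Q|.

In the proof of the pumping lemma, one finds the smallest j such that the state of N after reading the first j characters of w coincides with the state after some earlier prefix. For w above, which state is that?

State sequence: s0 -b-> s3 -b-> s2 -b-> s2 -b-> s2 -b-> s2 -a-> s5 -a-> s0
First repeat at step 3: s2 was already visited.

The earliest repeat is at step j = 3: N is in s2, which it already visited at step i = 2.
The DFA has 6 states, so the proof of the pumping lemma guarantees a repeated state among the first 6+1 visited; the segment between the two visits is the pumpable y.

s2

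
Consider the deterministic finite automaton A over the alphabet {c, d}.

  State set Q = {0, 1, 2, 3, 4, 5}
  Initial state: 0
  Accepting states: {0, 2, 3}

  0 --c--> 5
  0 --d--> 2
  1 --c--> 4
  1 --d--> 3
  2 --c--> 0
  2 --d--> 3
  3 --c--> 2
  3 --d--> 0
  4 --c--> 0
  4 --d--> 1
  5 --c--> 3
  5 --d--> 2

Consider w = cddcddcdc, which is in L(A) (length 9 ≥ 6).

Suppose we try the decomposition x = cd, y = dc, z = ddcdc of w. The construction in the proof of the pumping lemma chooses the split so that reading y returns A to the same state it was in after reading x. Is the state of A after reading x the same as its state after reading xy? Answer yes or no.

State sequence: 0 -c-> 5 -d-> 2 -d-> 3 -c-> 2

After x (step 2): 2. After xy (step 4): 2.
They match, so y = dc drives A around a cycle from 2 back to itself; pumping y any number of times keeps A in 2 before reading z, and xyⁱz ∈ L(A) for every i ≥ 0.

yes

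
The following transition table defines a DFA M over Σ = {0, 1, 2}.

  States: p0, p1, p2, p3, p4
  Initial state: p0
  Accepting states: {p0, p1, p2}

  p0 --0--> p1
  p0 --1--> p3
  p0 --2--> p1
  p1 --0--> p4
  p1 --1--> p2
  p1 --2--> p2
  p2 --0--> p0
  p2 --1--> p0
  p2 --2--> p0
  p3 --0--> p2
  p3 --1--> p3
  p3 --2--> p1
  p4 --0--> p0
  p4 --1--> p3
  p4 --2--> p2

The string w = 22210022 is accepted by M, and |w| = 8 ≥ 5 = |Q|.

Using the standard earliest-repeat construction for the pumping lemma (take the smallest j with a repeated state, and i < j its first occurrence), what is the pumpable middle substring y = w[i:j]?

222

Run of M on w = 2 2 2 1 0 0 2 2:
  step 0: p0  (start)
  step 1: p1  (read 2: p0→p1)
  step 2: p2  (read 2: p1→p2)
  step 3: p0  (read 2: p2→p0)   ← first repeat (p0 seen earlier)
  step 4: p3  (read 1: p0→p3)
  step 5: p2  (read 0: p3→p2)
  step 6: p0  (read 0: p2→p0)
  step 7: p1  (read 2: p0→p1)
  step 8: p2  (read 2: p1→p2)

So i = 0, j = 3, giving x = w[0:0] = ε, y = w[0:3] = 222, z = w[3:8] = 10022.
Check: |xy| = 3 ≤ 5 and |y| = 3 ≥ 1. Reading y takes M from p0 back to p0, so every xyⁱz is accepted.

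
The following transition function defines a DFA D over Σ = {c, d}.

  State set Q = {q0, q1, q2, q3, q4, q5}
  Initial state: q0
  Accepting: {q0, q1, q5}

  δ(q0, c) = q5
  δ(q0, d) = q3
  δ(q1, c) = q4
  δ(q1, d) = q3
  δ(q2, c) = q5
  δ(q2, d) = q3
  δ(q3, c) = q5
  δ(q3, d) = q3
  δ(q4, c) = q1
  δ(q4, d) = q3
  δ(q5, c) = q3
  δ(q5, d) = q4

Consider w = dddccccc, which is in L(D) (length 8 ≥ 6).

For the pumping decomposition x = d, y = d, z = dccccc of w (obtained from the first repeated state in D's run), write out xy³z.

dddddccccc

xy^3z = d·d·d·d·dccccc = dddddccccc.
Reading y = d takes D from q3 back to q3, so after x·y·y·y the machine is still in q3, and z then leads to the accepting state q5. Hence dddddccccc ∈ L(D).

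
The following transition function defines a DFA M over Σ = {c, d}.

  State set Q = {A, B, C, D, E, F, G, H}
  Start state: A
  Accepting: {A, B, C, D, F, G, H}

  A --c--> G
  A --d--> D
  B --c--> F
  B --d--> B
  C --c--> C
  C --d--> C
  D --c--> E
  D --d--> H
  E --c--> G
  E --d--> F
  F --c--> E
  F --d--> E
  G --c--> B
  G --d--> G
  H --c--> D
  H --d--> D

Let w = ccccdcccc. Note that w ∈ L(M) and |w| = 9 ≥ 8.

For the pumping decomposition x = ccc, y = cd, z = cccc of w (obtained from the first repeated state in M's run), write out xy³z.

ccccdcdcdcccc

xy^3z = ccc·cd·cd·cd·cccc = ccccdcdcdcccc.
Reading y = cd takes M from F back to F, so after x·y·y·y the machine is still in F, and z then leads to the accepting state F. Hence ccccdcdcdcccc ∈ L(M).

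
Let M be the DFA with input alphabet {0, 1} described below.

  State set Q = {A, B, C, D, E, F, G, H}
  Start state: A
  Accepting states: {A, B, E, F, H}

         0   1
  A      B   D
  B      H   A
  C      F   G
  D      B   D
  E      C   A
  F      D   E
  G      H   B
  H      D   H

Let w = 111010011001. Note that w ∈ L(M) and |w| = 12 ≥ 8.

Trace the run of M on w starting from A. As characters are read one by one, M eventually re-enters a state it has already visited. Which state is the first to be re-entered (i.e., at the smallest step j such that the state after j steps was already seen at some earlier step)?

D

Run of M on w = 1 1 1 0 1 0 0 1 1 0 0 1:
  step 0: A  (start)
  step 1: D  (read 1: A→D)
  step 2: D  (read 1: D→D)   ← first repeat (D seen earlier)
  step 3: D  (read 1: D→D)
  step 4: B  (read 0: D→B)
  step 5: A  (read 1: B→A)
  step 6: B  (read 0: A→B)
  step 7: H  (read 0: B→H)
  step 8: H  (read 1: H→H)
  step 9: H  (read 1: H→H)
  step 10: D  (read 0: H→D)
  step 11: B  (read 0: D→B)
  step 12: A  (read 1: B→A)

The earliest repeat is at step j = 2: M is in D, which it already visited at step i = 1.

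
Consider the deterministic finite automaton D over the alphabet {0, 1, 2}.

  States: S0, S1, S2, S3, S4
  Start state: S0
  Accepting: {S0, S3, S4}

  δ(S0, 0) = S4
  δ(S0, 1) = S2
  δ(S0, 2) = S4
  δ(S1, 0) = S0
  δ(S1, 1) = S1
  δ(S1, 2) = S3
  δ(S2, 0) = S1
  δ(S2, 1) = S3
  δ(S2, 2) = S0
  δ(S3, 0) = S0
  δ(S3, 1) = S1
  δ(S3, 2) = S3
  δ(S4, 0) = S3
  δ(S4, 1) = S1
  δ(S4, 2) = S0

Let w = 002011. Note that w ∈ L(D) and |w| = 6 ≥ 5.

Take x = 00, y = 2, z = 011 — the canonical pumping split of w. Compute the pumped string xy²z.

xy^2z = 00·2·2·011 = 0022011.
Reading y = 2 takes D from S3 back to S3, so after x·y·y the machine is still in S3, and z then leads to the accepting state S3. Hence 0022011 ∈ L(D).

0022011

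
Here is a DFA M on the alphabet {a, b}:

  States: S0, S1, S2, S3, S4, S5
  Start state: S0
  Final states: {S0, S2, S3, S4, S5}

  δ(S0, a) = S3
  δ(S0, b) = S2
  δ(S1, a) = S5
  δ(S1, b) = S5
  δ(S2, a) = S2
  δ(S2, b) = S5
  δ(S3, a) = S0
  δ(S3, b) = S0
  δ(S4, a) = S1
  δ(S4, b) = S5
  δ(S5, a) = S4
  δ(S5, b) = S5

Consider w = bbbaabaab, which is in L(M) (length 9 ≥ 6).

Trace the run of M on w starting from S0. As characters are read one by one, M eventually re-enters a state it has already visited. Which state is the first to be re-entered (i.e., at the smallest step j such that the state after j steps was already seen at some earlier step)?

Run of M on w = b b b a a b a a b:
  step 0: S0  (start)
  step 1: S2  (read b: S0→S2)
  step 2: S5  (read b: S2→S5)
  step 3: S5  (read b: S5→S5)   ← first repeat (S5 seen earlier)
  step 4: S4  (read a: S5→S4)
  step 5: S1  (read a: S4→S1)
  step 6: S5  (read b: S1→S5)
  step 7: S4  (read a: S5→S4)
  step 8: S1  (read a: S4→S1)
  step 9: S5  (read b: S1→S5)

The earliest repeat is at step j = 3: M is in S5, which it already visited at step i = 2.
Since M has 6 states, any run of length ≥ 6 visits 6+1 states, so by pigeonhole some state repeats within the first 6 steps — that repeat gives the pumpable loop.

S5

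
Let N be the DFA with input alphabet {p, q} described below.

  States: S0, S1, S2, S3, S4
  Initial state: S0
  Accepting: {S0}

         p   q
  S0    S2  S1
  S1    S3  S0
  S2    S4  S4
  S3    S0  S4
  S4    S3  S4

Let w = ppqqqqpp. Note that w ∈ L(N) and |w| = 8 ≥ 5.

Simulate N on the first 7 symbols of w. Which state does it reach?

S3

State sequence: S0 -p-> S2 -p-> S4 -q-> S4 -q-> S4 -q-> S4 -q-> S4 -p-> S3

After reading 7 characters, N is in state S3.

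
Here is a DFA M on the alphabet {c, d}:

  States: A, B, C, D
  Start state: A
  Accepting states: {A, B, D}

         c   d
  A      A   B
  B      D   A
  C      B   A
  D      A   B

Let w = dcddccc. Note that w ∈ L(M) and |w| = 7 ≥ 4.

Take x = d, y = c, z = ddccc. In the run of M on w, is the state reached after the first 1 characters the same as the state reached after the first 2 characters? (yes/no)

Run of M on the first 2 characters of w = d c:
  step 0: A  (start)
  step 1: B  (read d: A→B)
  step 2: D  (read c: B→D)

After x (step 1): B. After xy (step 2): D.
They differ (B ≠ D), so y is not a cycle from the state after x; this split is not the one the pumping-lemma construction produces, and pumping y need not keep the string in L(M).

no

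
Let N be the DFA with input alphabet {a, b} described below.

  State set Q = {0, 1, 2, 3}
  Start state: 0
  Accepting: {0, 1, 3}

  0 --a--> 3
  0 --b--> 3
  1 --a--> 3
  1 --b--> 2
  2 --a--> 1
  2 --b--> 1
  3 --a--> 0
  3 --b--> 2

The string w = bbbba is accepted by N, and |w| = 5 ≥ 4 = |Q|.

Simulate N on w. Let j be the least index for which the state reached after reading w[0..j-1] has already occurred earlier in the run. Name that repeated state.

2

Run of N on w = b b b b a:
  step 0: 0  (start)
  step 1: 3  (read b: 0→3)
  step 2: 2  (read b: 3→2)
  step 3: 1  (read b: 2→1)
  step 4: 2  (read b: 1→2)   ← first repeat (2 seen earlier)
  step 5: 1  (read a: 2→1)

The earliest repeat is at step j = 4: N is in 2, which it already visited at step i = 2.
With |Q| = 4, pigeonhole forces a state repeat no later than step 4; the substring read between the first and second visits to that state can be pumped.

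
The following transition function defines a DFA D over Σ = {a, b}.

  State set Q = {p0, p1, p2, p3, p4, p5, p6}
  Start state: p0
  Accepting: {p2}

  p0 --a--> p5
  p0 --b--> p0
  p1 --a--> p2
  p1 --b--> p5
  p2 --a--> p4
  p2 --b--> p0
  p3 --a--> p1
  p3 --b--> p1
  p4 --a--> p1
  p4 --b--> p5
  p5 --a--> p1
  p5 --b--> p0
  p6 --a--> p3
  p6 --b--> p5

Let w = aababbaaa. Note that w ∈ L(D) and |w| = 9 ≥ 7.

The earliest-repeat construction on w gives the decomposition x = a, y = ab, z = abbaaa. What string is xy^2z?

aabababbaaa

xy^2z = a·ab·ab·abbaaa = aabababbaaa.
Reading y = ab takes D from p5 back to p5, so after x·y·y the machine is still in p5, and z then leads to the accepting state p2. Hence aabababbaaa ∈ L(D).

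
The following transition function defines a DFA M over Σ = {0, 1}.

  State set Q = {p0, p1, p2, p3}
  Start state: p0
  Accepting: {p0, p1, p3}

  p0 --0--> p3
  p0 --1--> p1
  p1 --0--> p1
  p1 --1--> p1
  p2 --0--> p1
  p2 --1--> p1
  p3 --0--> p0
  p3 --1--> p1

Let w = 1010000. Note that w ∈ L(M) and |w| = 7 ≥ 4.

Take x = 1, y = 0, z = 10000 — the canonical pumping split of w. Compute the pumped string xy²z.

xy^2z = 1·0·0·10000 = 10010000.
Reading y = 0 takes M from p1 back to p1, so after x·y·y the machine is still in p1, and z then leads to the accepting state p1. Hence 10010000 ∈ L(M).

10010000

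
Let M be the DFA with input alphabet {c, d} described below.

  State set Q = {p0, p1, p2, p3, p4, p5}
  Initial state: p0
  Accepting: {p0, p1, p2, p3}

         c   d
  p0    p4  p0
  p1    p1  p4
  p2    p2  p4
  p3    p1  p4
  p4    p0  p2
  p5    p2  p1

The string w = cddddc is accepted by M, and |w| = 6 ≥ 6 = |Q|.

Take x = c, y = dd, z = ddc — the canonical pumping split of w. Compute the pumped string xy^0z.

xy⁰z = xz = c·ddc = cddc.
Reading y = dd takes M from p4 back to p4, so after x the machine is still in p4, and z then leads to the accepting state p0. Hence cddc ∈ L(M).

cddc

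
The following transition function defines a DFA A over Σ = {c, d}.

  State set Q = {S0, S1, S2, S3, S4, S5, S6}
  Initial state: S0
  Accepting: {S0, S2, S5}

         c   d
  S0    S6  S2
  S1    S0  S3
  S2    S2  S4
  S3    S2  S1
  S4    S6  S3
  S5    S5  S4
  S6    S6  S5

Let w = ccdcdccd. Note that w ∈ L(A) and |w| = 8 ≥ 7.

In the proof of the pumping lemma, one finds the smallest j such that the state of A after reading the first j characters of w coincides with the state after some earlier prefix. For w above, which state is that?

State sequence: S0 -c-> S6 -c-> S6 -d-> S5 -c-> S5 -d-> S4 -c-> S6 -c-> S6 -d-> S5
First repeat at step 2: S6 was already visited.

The earliest repeat is at step j = 2: A is in S6, which it already visited at step i = 1.
Since A has 7 states, any run of length ≥ 7 visits 7+1 states, so by pigeonhole some state repeats within the first 7 steps — that repeat gives the pumpable loop.

S6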